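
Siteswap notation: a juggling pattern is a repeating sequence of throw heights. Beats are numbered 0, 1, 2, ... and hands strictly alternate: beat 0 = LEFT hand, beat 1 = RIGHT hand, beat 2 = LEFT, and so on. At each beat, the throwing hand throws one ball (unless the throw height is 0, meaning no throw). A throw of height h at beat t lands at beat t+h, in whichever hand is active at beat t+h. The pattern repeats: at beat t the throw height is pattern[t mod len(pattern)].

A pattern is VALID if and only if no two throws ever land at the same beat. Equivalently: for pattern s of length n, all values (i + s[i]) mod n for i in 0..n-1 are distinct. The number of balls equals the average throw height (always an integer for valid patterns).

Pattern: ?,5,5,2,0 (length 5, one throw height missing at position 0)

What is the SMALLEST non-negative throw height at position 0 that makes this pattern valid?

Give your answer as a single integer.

Answer: 3

Derivation:
i=0: s[i]=? (unknown)
i=1: (1 + 5) mod 5 = 1
i=2: (2 + 5) mod 5 = 2
i=3: (3 + 2) mod 5 = 0
i=4: (4 + 0) mod 5 = 4
Known residues: [0, 1, 2, 4]; need a permutation of 0..4, so missing residue r = 3
Need (0 + s) mod 5 = 3; smallest s = (3 - 0) mod 5 = 3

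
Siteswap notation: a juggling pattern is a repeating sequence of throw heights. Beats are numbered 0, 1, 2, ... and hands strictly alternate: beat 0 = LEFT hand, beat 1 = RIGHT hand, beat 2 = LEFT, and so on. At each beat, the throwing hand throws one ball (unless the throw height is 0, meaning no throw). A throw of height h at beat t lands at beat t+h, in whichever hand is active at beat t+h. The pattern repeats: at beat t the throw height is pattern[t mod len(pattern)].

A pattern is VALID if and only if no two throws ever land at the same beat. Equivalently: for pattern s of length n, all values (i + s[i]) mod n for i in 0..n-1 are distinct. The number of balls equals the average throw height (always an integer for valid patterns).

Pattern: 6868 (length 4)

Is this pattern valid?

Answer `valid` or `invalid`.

i=0: (i + s[i]) mod n = (0 + 6) mod 4 = 2
i=1: (i + s[i]) mod n = (1 + 8) mod 4 = 1
i=2: (i + s[i]) mod n = (2 + 6) mod 4 = 0
i=3: (i + s[i]) mod n = (3 + 8) mod 4 = 3
Residues: [2, 1, 0, 3], distinct: True

Answer: valid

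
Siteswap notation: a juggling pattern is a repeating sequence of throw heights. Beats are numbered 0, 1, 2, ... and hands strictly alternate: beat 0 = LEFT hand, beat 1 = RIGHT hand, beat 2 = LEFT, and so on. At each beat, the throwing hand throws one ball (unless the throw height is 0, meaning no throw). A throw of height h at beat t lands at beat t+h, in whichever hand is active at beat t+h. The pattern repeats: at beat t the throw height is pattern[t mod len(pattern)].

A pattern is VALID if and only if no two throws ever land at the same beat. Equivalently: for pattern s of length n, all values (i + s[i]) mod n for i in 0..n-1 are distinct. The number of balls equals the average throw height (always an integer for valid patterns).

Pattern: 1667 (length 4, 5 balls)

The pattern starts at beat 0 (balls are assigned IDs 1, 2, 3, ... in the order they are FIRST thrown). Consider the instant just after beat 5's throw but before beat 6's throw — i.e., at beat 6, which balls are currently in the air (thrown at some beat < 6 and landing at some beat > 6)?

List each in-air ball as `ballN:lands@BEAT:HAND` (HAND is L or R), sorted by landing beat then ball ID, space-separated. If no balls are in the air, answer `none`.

Answer: ball1:lands@7:R ball2:lands@8:L ball3:lands@10:L ball4:lands@11:R

Derivation:
Beat 0 (L): throw ball1 h=1 -> lands@1:R; in-air after throw: [b1@1:R]
Beat 1 (R): throw ball1 h=6 -> lands@7:R; in-air after throw: [b1@7:R]
Beat 2 (L): throw ball2 h=6 -> lands@8:L; in-air after throw: [b1@7:R b2@8:L]
Beat 3 (R): throw ball3 h=7 -> lands@10:L; in-air after throw: [b1@7:R b2@8:L b3@10:L]
Beat 4 (L): throw ball4 h=1 -> lands@5:R; in-air after throw: [b4@5:R b1@7:R b2@8:L b3@10:L]
Beat 5 (R): throw ball4 h=6 -> lands@11:R; in-air after throw: [b1@7:R b2@8:L b3@10:L b4@11:R]
Beat 6 (L): throw ball5 h=6 -> lands@12:L; in-air after throw: [b1@7:R b2@8:L b3@10:L b4@11:R b5@12:L]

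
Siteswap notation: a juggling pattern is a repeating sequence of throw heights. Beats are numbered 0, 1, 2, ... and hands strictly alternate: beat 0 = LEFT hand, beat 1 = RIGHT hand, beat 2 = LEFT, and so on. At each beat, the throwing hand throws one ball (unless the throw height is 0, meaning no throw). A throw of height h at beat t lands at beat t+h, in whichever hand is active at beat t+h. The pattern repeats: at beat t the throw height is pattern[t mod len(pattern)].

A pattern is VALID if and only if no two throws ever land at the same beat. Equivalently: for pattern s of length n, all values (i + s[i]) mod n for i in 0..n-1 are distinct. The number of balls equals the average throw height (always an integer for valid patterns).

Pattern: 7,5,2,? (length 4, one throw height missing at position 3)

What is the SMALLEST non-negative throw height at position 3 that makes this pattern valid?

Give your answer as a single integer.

i=0: (0 + 7) mod 4 = 3
i=1: (1 + 5) mod 4 = 2
i=2: (2 + 2) mod 4 = 0
i=3: s[i]=? (unknown)
Known residues: [0, 2, 3]; need a permutation of 0..3, so missing residue r = 1
Need (3 + s) mod 4 = 1; smallest s = (1 - 3) mod 4 = 2

Answer: 2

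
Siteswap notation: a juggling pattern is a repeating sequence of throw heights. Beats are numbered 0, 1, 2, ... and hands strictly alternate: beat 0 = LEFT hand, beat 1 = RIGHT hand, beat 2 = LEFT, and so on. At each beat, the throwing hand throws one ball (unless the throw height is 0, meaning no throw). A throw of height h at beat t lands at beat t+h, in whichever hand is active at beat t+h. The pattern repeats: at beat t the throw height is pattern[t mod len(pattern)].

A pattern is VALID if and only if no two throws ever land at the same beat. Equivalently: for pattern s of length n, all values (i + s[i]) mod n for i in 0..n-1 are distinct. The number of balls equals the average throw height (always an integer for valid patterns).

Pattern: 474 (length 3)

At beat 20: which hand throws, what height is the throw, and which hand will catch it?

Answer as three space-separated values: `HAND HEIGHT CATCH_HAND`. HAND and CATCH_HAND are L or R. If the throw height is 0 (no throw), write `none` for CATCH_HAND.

Answer: L 4 L

Derivation:
Beat 20: 20 mod 2 = 0, so hand = L
Throw height = pattern[20 mod 3] = pattern[2] = 4
Lands at beat 20+4=24, 24 mod 2 = 0, so catch hand = L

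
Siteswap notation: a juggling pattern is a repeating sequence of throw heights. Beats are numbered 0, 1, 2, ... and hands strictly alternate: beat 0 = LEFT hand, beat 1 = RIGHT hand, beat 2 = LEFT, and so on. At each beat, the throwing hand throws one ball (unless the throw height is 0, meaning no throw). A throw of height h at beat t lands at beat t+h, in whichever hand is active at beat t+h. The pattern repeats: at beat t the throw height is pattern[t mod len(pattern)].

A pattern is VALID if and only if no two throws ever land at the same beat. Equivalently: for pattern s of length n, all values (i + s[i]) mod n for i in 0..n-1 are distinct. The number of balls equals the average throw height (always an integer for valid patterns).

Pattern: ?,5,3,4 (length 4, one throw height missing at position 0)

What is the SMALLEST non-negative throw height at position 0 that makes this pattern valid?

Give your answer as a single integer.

i=0: s[i]=? (unknown)
i=1: (1 + 5) mod 4 = 2
i=2: (2 + 3) mod 4 = 1
i=3: (3 + 4) mod 4 = 3
Known residues: [1, 2, 3]; need a permutation of 0..3, so missing residue r = 0
Need (0 + s) mod 4 = 0; smallest s = (0 - 0) mod 4 = 0

Answer: 0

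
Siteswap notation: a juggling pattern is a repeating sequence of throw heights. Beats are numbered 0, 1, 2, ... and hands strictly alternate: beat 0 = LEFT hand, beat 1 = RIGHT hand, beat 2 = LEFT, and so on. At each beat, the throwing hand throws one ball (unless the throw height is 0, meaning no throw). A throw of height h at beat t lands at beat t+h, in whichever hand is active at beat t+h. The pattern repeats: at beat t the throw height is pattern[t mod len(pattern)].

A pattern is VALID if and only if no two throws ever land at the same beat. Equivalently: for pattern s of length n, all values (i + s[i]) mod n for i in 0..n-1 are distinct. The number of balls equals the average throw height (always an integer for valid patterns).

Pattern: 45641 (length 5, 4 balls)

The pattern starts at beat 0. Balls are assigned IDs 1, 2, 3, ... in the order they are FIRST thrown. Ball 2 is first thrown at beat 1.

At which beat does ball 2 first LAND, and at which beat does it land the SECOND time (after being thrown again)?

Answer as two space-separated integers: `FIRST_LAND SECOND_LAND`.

Answer: 6 11

Derivation:
Beat 0 (L): throw ball1 h=4 -> lands@4:L; in-air after throw: [b1@4:L]
Beat 1 (R): throw ball2 h=5 -> lands@6:L; in-air after throw: [b1@4:L b2@6:L]
Beat 2 (L): throw ball3 h=6 -> lands@8:L; in-air after throw: [b1@4:L b2@6:L b3@8:L]
Beat 3 (R): throw ball4 h=4 -> lands@7:R; in-air after throw: [b1@4:L b2@6:L b4@7:R b3@8:L]
Beat 4 (L): throw ball1 h=1 -> lands@5:R; in-air after throw: [b1@5:R b2@6:L b4@7:R b3@8:L]
Beat 5 (R): throw ball1 h=4 -> lands@9:R; in-air after throw: [b2@6:L b4@7:R b3@8:L b1@9:R]
Beat 6 (L): throw ball2 h=5 -> lands@11:R; in-air after throw: [b4@7:R b3@8:L b1@9:R b2@11:R]
Beat 7 (R): throw ball4 h=6 -> lands@13:R; in-air after throw: [b3@8:L b1@9:R b2@11:R b4@13:R]
Beat 8 (L): throw ball3 h=4 -> lands@12:L; in-air after throw: [b1@9:R b2@11:R b3@12:L b4@13:R]
Beat 9 (R): throw ball1 h=1 -> lands@10:L; in-air after throw: [b1@10:L b2@11:R b3@12:L b4@13:R]
Beat 10 (L): throw ball1 h=4 -> lands@14:L; in-air after throw: [b2@11:R b3@12:L b4@13:R b1@14:L]
Beat 11 (R): throw ball2 h=5 -> lands@16:L; in-air after throw: [b3@12:L b4@13:R b1@14:L b2@16:L]
Ball 2: thrown@1 h=5 -> first land @6; rethrown@6 h=5 -> second land @11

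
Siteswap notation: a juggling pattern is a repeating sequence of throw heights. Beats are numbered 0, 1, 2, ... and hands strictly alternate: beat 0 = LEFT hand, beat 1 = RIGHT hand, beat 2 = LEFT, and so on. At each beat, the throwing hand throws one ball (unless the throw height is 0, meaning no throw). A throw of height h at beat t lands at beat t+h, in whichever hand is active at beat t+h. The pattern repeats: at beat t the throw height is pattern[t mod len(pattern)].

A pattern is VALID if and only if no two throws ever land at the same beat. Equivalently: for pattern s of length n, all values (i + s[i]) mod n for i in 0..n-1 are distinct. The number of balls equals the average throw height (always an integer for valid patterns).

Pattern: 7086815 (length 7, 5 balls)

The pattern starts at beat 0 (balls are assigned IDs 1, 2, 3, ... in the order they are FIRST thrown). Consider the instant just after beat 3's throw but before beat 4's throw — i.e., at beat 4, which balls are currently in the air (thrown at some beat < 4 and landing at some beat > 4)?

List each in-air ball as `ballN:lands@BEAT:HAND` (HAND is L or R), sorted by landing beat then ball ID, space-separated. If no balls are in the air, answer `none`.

Beat 0 (L): throw ball1 h=7 -> lands@7:R; in-air after throw: [b1@7:R]
Beat 2 (L): throw ball2 h=8 -> lands@10:L; in-air after throw: [b1@7:R b2@10:L]
Beat 3 (R): throw ball3 h=6 -> lands@9:R; in-air after throw: [b1@7:R b3@9:R b2@10:L]
Beat 4 (L): throw ball4 h=8 -> lands@12:L; in-air after throw: [b1@7:R b3@9:R b2@10:L b4@12:L]

Answer: ball1:lands@7:R ball3:lands@9:R ball2:lands@10:L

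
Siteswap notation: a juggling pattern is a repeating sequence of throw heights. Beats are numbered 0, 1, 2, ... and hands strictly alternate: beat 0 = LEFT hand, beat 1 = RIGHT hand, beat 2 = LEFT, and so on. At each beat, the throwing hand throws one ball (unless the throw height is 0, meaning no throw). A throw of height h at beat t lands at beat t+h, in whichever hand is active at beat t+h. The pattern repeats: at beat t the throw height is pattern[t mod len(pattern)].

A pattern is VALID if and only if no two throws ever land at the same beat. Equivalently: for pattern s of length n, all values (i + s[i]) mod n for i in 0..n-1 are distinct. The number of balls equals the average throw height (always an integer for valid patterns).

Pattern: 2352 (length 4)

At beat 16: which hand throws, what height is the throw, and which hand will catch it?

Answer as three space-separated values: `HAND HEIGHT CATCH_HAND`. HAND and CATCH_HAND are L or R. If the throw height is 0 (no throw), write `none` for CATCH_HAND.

Beat 16: 16 mod 2 = 0, so hand = L
Throw height = pattern[16 mod 4] = pattern[0] = 2
Lands at beat 16+2=18, 18 mod 2 = 0, so catch hand = L

Answer: L 2 L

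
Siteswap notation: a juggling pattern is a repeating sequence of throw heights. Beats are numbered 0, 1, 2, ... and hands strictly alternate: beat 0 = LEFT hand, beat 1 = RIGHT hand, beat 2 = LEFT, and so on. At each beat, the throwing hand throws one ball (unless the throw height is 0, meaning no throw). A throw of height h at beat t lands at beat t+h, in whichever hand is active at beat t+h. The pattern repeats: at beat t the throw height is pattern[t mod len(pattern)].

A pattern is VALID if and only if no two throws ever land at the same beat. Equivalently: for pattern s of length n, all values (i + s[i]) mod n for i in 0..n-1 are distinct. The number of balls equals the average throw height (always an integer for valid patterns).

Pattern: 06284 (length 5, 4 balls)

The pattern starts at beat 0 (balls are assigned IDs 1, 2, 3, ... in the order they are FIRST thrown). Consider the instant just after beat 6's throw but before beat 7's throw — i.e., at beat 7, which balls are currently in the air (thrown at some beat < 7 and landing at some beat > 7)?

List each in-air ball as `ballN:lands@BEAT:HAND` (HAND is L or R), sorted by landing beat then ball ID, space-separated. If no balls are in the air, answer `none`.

Answer: ball2:lands@8:L ball3:lands@11:R ball4:lands@12:L

Derivation:
Beat 1 (R): throw ball1 h=6 -> lands@7:R; in-air after throw: [b1@7:R]
Beat 2 (L): throw ball2 h=2 -> lands@4:L; in-air after throw: [b2@4:L b1@7:R]
Beat 3 (R): throw ball3 h=8 -> lands@11:R; in-air after throw: [b2@4:L b1@7:R b3@11:R]
Beat 4 (L): throw ball2 h=4 -> lands@8:L; in-air after throw: [b1@7:R b2@8:L b3@11:R]
Beat 6 (L): throw ball4 h=6 -> lands@12:L; in-air after throw: [b1@7:R b2@8:L b3@11:R b4@12:L]
Beat 7 (R): throw ball1 h=2 -> lands@9:R; in-air after throw: [b2@8:L b1@9:R b3@11:R b4@12:L]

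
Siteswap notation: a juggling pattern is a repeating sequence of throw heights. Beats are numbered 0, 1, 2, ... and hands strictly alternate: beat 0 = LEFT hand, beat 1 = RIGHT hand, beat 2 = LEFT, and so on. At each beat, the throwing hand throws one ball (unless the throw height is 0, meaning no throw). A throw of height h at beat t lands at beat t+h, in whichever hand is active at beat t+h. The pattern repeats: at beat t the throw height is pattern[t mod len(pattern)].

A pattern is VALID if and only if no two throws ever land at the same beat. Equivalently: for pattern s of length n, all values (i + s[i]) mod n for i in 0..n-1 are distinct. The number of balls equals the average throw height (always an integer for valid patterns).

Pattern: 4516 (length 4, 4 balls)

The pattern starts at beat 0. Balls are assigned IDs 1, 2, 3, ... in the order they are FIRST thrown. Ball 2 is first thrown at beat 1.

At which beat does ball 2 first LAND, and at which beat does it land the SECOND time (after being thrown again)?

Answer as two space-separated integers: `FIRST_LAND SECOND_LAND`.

Beat 0 (L): throw ball1 h=4 -> lands@4:L; in-air after throw: [b1@4:L]
Beat 1 (R): throw ball2 h=5 -> lands@6:L; in-air after throw: [b1@4:L b2@6:L]
Beat 2 (L): throw ball3 h=1 -> lands@3:R; in-air after throw: [b3@3:R b1@4:L b2@6:L]
Beat 3 (R): throw ball3 h=6 -> lands@9:R; in-air after throw: [b1@4:L b2@6:L b3@9:R]
Beat 4 (L): throw ball1 h=4 -> lands@8:L; in-air after throw: [b2@6:L b1@8:L b3@9:R]
Beat 5 (R): throw ball4 h=5 -> lands@10:L; in-air after throw: [b2@6:L b1@8:L b3@9:R b4@10:L]
Beat 6 (L): throw ball2 h=1 -> lands@7:R; in-air after throw: [b2@7:R b1@8:L b3@9:R b4@10:L]
Beat 7 (R): throw ball2 h=6 -> lands@13:R; in-air after throw: [b1@8:L b3@9:R b4@10:L b2@13:R]
Ball 2: thrown@1 h=5 -> first land @6; rethrown@6 h=1 -> second land @7

Answer: 6 7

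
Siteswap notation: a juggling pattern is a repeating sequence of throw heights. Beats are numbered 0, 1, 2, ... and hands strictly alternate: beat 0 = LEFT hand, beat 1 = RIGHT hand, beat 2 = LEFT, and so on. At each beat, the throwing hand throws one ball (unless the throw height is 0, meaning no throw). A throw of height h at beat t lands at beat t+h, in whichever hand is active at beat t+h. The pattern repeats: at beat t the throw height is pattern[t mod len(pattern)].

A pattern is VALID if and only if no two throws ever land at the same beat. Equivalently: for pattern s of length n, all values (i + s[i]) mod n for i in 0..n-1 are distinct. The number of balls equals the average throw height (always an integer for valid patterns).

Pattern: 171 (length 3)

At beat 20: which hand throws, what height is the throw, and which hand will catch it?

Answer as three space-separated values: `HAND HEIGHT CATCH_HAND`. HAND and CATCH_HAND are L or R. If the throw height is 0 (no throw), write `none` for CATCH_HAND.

Answer: L 1 R

Derivation:
Beat 20: 20 mod 2 = 0, so hand = L
Throw height = pattern[20 mod 3] = pattern[2] = 1
Lands at beat 20+1=21, 21 mod 2 = 1, so catch hand = R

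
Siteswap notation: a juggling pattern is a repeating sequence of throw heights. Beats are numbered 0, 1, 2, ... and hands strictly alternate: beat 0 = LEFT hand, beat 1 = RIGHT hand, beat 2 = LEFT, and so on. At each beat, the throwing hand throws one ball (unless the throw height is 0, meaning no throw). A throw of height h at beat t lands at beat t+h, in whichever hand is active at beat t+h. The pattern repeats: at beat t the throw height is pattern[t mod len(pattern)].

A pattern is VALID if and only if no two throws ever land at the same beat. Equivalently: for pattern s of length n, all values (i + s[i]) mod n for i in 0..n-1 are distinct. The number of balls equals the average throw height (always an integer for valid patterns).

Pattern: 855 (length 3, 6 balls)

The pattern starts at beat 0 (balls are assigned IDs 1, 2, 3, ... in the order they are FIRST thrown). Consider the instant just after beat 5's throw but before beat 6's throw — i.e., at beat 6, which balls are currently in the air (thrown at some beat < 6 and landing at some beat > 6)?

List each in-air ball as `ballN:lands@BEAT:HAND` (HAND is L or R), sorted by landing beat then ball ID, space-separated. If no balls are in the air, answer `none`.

Answer: ball3:lands@7:R ball1:lands@8:L ball5:lands@9:R ball6:lands@10:L ball4:lands@11:R

Derivation:
Beat 0 (L): throw ball1 h=8 -> lands@8:L; in-air after throw: [b1@8:L]
Beat 1 (R): throw ball2 h=5 -> lands@6:L; in-air after throw: [b2@6:L b1@8:L]
Beat 2 (L): throw ball3 h=5 -> lands@7:R; in-air after throw: [b2@6:L b3@7:R b1@8:L]
Beat 3 (R): throw ball4 h=8 -> lands@11:R; in-air after throw: [b2@6:L b3@7:R b1@8:L b4@11:R]
Beat 4 (L): throw ball5 h=5 -> lands@9:R; in-air after throw: [b2@6:L b3@7:R b1@8:L b5@9:R b4@11:R]
Beat 5 (R): throw ball6 h=5 -> lands@10:L; in-air after throw: [b2@6:L b3@7:R b1@8:L b5@9:R b6@10:L b4@11:R]
Beat 6 (L): throw ball2 h=8 -> lands@14:L; in-air after throw: [b3@7:R b1@8:L b5@9:R b6@10:L b4@11:R b2@14:L]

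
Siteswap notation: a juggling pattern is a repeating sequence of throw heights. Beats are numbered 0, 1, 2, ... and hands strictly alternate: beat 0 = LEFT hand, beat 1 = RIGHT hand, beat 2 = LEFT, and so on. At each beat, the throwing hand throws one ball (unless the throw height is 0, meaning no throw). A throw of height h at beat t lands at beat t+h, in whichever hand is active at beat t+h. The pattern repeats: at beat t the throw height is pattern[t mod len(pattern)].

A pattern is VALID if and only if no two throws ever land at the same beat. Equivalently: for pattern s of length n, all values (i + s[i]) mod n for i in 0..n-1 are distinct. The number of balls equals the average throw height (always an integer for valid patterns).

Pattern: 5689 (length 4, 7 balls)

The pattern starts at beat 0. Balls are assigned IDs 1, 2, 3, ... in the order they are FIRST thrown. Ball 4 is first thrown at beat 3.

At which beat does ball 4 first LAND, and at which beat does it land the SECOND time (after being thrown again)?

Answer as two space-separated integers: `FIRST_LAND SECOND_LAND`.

Answer: 12 17

Derivation:
Beat 0 (L): throw ball1 h=5 -> lands@5:R; in-air after throw: [b1@5:R]
Beat 1 (R): throw ball2 h=6 -> lands@7:R; in-air after throw: [b1@5:R b2@7:R]
Beat 2 (L): throw ball3 h=8 -> lands@10:L; in-air after throw: [b1@5:R b2@7:R b3@10:L]
Beat 3 (R): throw ball4 h=9 -> lands@12:L; in-air after throw: [b1@5:R b2@7:R b3@10:L b4@12:L]
Beat 4 (L): throw ball5 h=5 -> lands@9:R; in-air after throw: [b1@5:R b2@7:R b5@9:R b3@10:L b4@12:L]
Beat 5 (R): throw ball1 h=6 -> lands@11:R; in-air after throw: [b2@7:R b5@9:R b3@10:L b1@11:R b4@12:L]
Beat 6 (L): throw ball6 h=8 -> lands@14:L; in-air after throw: [b2@7:R b5@9:R b3@10:L b1@11:R b4@12:L b6@14:L]
Beat 7 (R): throw ball2 h=9 -> lands@16:L; in-air after throw: [b5@9:R b3@10:L b1@11:R b4@12:L b6@14:L b2@16:L]
Beat 8 (L): throw ball7 h=5 -> lands@13:R; in-air after throw: [b5@9:R b3@10:L b1@11:R b4@12:L b7@13:R b6@14:L b2@16:L]
Beat 9 (R): throw ball5 h=6 -> lands@15:R; in-air after throw: [b3@10:L b1@11:R b4@12:L b7@13:R b6@14:L b5@15:R b2@16:L]
Beat 10 (L): throw ball3 h=8 -> lands@18:L; in-air after throw: [b1@11:R b4@12:L b7@13:R b6@14:L b5@15:R b2@16:L b3@18:L]
Beat 11 (R): throw ball1 h=9 -> lands@20:L; in-air after throw: [b4@12:L b7@13:R b6@14:L b5@15:R b2@16:L b3@18:L b1@20:L]
Beat 12 (L): throw ball4 h=5 -> lands@17:R; in-air after throw: [b7@13:R b6@14:L b5@15:R b2@16:L b4@17:R b3@18:L b1@20:L]
Beat 13 (R): throw ball7 h=6 -> lands@19:R; in-air after throw: [b6@14:L b5@15:R b2@16:L b4@17:R b3@18:L b7@19:R b1@20:L]
Beat 14 (L): throw ball6 h=8 -> lands@22:L; in-air after throw: [b5@15:R b2@16:L b4@17:R b3@18:L b7@19:R b1@20:L b6@22:L]
Beat 15 (R): throw ball5 h=9 -> lands@24:L; in-air after throw: [b2@16:L b4@17:R b3@18:L b7@19:R b1@20:L b6@22:L b5@24:L]
Beat 16 (L): throw ball2 h=5 -> lands@21:R; in-air after throw: [b4@17:R b3@18:L b7@19:R b1@20:L b2@21:R b6@22:L b5@24:L]
Beat 17 (R): throw ball4 h=6 -> lands@23:R; in-air after throw: [b3@18:L b7@19:R b1@20:L b2@21:R b6@22:L b4@23:R b5@24:L]
Ball 4: thrown@3 h=9 -> first land @12; rethrown@12 h=5 -> second land @17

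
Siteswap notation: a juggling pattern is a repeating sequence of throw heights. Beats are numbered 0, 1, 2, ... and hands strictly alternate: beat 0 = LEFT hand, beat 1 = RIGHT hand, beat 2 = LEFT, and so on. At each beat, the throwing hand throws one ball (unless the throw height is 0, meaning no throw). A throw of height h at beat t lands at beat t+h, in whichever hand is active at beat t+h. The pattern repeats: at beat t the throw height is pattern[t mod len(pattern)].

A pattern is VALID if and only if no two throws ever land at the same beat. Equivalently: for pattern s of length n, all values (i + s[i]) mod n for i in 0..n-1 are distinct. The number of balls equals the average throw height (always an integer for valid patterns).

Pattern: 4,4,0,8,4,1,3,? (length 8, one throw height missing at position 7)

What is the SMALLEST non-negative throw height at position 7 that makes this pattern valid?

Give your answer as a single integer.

Answer: 0

Derivation:
i=0: (0 + 4) mod 8 = 4
i=1: (1 + 4) mod 8 = 5
i=2: (2 + 0) mod 8 = 2
i=3: (3 + 8) mod 8 = 3
i=4: (4 + 4) mod 8 = 0
i=5: (5 + 1) mod 8 = 6
i=6: (6 + 3) mod 8 = 1
i=7: s[i]=? (unknown)
Known residues: [0, 1, 2, 3, 4, 5, 6]; need a permutation of 0..7, so missing residue r = 7
Need (7 + s) mod 8 = 7; smallest s = (7 - 7) mod 8 = 0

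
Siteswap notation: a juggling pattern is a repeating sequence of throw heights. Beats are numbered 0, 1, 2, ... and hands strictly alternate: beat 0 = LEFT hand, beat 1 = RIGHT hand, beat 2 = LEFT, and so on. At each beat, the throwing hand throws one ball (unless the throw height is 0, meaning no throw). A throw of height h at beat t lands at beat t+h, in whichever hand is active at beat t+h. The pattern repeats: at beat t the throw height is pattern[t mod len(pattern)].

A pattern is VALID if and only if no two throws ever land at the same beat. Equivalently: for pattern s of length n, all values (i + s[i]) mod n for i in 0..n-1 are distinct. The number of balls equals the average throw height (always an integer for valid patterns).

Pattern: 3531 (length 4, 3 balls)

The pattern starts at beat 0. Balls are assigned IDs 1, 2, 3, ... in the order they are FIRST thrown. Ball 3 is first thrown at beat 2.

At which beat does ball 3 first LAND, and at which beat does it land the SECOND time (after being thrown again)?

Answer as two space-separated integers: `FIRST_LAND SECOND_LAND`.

Answer: 5 10

Derivation:
Beat 0 (L): throw ball1 h=3 -> lands@3:R; in-air after throw: [b1@3:R]
Beat 1 (R): throw ball2 h=5 -> lands@6:L; in-air after throw: [b1@3:R b2@6:L]
Beat 2 (L): throw ball3 h=3 -> lands@5:R; in-air after throw: [b1@3:R b3@5:R b2@6:L]
Beat 3 (R): throw ball1 h=1 -> lands@4:L; in-air after throw: [b1@4:L b3@5:R b2@6:L]
Beat 4 (L): throw ball1 h=3 -> lands@7:R; in-air after throw: [b3@5:R b2@6:L b1@7:R]
Beat 5 (R): throw ball3 h=5 -> lands@10:L; in-air after throw: [b2@6:L b1@7:R b3@10:L]
Beat 6 (L): throw ball2 h=3 -> lands@9:R; in-air after throw: [b1@7:R b2@9:R b3@10:L]
Beat 7 (R): throw ball1 h=1 -> lands@8:L; in-air after throw: [b1@8:L b2@9:R b3@10:L]
Beat 8 (L): throw ball1 h=3 -> lands@11:R; in-air after throw: [b2@9:R b3@10:L b1@11:R]
Beat 9 (R): throw ball2 h=5 -> lands@14:L; in-air after throw: [b3@10:L b1@11:R b2@14:L]
Beat 10 (L): throw ball3 h=3 -> lands@13:R; in-air after throw: [b1@11:R b3@13:R b2@14:L]
Ball 3: thrown@2 h=3 -> first land @5; rethrown@5 h=5 -> second land @10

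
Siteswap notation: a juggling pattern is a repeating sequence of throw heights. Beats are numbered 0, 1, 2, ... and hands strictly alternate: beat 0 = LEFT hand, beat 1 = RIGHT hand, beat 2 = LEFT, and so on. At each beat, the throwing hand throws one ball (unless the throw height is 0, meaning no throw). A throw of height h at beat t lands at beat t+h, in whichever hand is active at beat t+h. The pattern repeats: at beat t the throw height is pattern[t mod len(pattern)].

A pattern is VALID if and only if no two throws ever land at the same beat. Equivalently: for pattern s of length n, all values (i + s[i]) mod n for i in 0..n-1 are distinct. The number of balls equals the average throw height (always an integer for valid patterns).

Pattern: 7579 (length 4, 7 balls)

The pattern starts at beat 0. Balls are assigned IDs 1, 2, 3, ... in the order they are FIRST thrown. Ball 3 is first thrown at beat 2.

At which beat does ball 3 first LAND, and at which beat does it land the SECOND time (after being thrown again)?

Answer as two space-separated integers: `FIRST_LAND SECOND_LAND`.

Beat 0 (L): throw ball1 h=7 -> lands@7:R; in-air after throw: [b1@7:R]
Beat 1 (R): throw ball2 h=5 -> lands@6:L; in-air after throw: [b2@6:L b1@7:R]
Beat 2 (L): throw ball3 h=7 -> lands@9:R; in-air after throw: [b2@6:L b1@7:R b3@9:R]
Beat 3 (R): throw ball4 h=9 -> lands@12:L; in-air after throw: [b2@6:L b1@7:R b3@9:R b4@12:L]
Beat 4 (L): throw ball5 h=7 -> lands@11:R; in-air after throw: [b2@6:L b1@7:R b3@9:R b5@11:R b4@12:L]
Beat 5 (R): throw ball6 h=5 -> lands@10:L; in-air after throw: [b2@6:L b1@7:R b3@9:R b6@10:L b5@11:R b4@12:L]
Beat 6 (L): throw ball2 h=7 -> lands@13:R; in-air after throw: [b1@7:R b3@9:R b6@10:L b5@11:R b4@12:L b2@13:R]
Beat 7 (R): throw ball1 h=9 -> lands@16:L; in-air after throw: [b3@9:R b6@10:L b5@11:R b4@12:L b2@13:R b1@16:L]
Beat 8 (L): throw ball7 h=7 -> lands@15:R; in-air after throw: [b3@9:R b6@10:L b5@11:R b4@12:L b2@13:R b7@15:R b1@16:L]
Beat 9 (R): throw ball3 h=5 -> lands@14:L; in-air after throw: [b6@10:L b5@11:R b4@12:L b2@13:R b3@14:L b7@15:R b1@16:L]
Beat 10 (L): throw ball6 h=7 -> lands@17:R; in-air after throw: [b5@11:R b4@12:L b2@13:R b3@14:L b7@15:R b1@16:L b6@17:R]
Beat 11 (R): throw ball5 h=9 -> lands@20:L; in-air after throw: [b4@12:L b2@13:R b3@14:L b7@15:R b1@16:L b6@17:R b5@20:L]
Beat 12 (L): throw ball4 h=7 -> lands@19:R; in-air after throw: [b2@13:R b3@14:L b7@15:R b1@16:L b6@17:R b4@19:R b5@20:L]
Beat 13 (R): throw ball2 h=5 -> lands@18:L; in-air after throw: [b3@14:L b7@15:R b1@16:L b6@17:R b2@18:L b4@19:R b5@20:L]
Ball 3: thrown@2 h=7 -> first land @9; rethrown@9 h=5 -> second land @14

Answer: 9 14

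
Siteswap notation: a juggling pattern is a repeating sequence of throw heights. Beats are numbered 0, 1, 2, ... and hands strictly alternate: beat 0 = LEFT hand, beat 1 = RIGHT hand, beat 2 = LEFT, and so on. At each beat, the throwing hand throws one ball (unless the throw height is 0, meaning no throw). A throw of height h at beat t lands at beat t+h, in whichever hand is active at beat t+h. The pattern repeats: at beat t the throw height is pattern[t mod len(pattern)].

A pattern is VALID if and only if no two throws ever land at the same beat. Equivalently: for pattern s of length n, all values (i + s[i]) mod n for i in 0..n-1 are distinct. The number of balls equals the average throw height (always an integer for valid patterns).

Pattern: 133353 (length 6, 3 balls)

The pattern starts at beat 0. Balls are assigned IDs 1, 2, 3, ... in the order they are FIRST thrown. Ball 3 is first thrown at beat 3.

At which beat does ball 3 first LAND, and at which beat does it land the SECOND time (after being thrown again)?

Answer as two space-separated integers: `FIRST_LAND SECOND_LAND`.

Answer: 6 7

Derivation:
Beat 0 (L): throw ball1 h=1 -> lands@1:R; in-air after throw: [b1@1:R]
Beat 1 (R): throw ball1 h=3 -> lands@4:L; in-air after throw: [b1@4:L]
Beat 2 (L): throw ball2 h=3 -> lands@5:R; in-air after throw: [b1@4:L b2@5:R]
Beat 3 (R): throw ball3 h=3 -> lands@6:L; in-air after throw: [b1@4:L b2@5:R b3@6:L]
Beat 4 (L): throw ball1 h=5 -> lands@9:R; in-air after throw: [b2@5:R b3@6:L b1@9:R]
Beat 5 (R): throw ball2 h=3 -> lands@8:L; in-air after throw: [b3@6:L b2@8:L b1@9:R]
Beat 6 (L): throw ball3 h=1 -> lands@7:R; in-air after throw: [b3@7:R b2@8:L b1@9:R]
Beat 7 (R): throw ball3 h=3 -> lands@10:L; in-air after throw: [b2@8:L b1@9:R b3@10:L]
Ball 3: thrown@3 h=3 -> first land @6; rethrown@6 h=1 -> second land @7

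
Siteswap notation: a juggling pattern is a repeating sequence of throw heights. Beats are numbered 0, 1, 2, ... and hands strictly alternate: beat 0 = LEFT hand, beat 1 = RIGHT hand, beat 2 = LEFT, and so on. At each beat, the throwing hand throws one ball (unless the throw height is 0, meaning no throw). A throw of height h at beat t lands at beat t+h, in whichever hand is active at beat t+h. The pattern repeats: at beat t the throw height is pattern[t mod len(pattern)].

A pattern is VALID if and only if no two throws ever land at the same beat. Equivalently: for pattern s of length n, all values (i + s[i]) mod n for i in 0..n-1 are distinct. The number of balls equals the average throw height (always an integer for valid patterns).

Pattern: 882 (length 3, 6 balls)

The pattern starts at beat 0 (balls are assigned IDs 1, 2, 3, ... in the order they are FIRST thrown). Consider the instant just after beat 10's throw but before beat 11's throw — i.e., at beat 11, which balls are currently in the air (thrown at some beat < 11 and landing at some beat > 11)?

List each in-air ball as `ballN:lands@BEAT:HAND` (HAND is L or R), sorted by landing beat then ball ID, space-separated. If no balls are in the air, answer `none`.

Beat 0 (L): throw ball1 h=8 -> lands@8:L; in-air after throw: [b1@8:L]
Beat 1 (R): throw ball2 h=8 -> lands@9:R; in-air after throw: [b1@8:L b2@9:R]
Beat 2 (L): throw ball3 h=2 -> lands@4:L; in-air after throw: [b3@4:L b1@8:L b2@9:R]
Beat 3 (R): throw ball4 h=8 -> lands@11:R; in-air after throw: [b3@4:L b1@8:L b2@9:R b4@11:R]
Beat 4 (L): throw ball3 h=8 -> lands@12:L; in-air after throw: [b1@8:L b2@9:R b4@11:R b3@12:L]
Beat 5 (R): throw ball5 h=2 -> lands@7:R; in-air after throw: [b5@7:R b1@8:L b2@9:R b4@11:R b3@12:L]
Beat 6 (L): throw ball6 h=8 -> lands@14:L; in-air after throw: [b5@7:R b1@8:L b2@9:R b4@11:R b3@12:L b6@14:L]
Beat 7 (R): throw ball5 h=8 -> lands@15:R; in-air after throw: [b1@8:L b2@9:R b4@11:R b3@12:L b6@14:L b5@15:R]
Beat 8 (L): throw ball1 h=2 -> lands@10:L; in-air after throw: [b2@9:R b1@10:L b4@11:R b3@12:L b6@14:L b5@15:R]
Beat 9 (R): throw ball2 h=8 -> lands@17:R; in-air after throw: [b1@10:L b4@11:R b3@12:L b6@14:L b5@15:R b2@17:R]
Beat 10 (L): throw ball1 h=8 -> lands@18:L; in-air after throw: [b4@11:R b3@12:L b6@14:L b5@15:R b2@17:R b1@18:L]
Beat 11 (R): throw ball4 h=2 -> lands@13:R; in-air after throw: [b3@12:L b4@13:R b6@14:L b5@15:R b2@17:R b1@18:L]

Answer: ball3:lands@12:L ball6:lands@14:L ball5:lands@15:R ball2:lands@17:R ball1:lands@18:L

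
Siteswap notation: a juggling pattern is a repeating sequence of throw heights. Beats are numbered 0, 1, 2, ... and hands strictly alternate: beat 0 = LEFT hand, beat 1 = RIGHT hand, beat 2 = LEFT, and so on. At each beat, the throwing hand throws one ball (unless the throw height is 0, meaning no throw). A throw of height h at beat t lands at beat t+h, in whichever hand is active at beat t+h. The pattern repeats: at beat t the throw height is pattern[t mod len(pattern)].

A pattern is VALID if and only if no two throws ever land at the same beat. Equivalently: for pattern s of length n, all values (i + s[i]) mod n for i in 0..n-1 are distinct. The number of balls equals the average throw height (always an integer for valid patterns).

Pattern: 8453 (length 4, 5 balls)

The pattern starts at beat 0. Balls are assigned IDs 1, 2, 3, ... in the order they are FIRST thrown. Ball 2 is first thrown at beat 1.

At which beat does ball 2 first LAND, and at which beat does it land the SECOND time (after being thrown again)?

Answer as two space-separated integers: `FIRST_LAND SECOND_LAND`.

Answer: 5 9

Derivation:
Beat 0 (L): throw ball1 h=8 -> lands@8:L; in-air after throw: [b1@8:L]
Beat 1 (R): throw ball2 h=4 -> lands@5:R; in-air after throw: [b2@5:R b1@8:L]
Beat 2 (L): throw ball3 h=5 -> lands@7:R; in-air after throw: [b2@5:R b3@7:R b1@8:L]
Beat 3 (R): throw ball4 h=3 -> lands@6:L; in-air after throw: [b2@5:R b4@6:L b3@7:R b1@8:L]
Beat 4 (L): throw ball5 h=8 -> lands@12:L; in-air after throw: [b2@5:R b4@6:L b3@7:R b1@8:L b5@12:L]
Beat 5 (R): throw ball2 h=4 -> lands@9:R; in-air after throw: [b4@6:L b3@7:R b1@8:L b2@9:R b5@12:L]
Beat 6 (L): throw ball4 h=5 -> lands@11:R; in-air after throw: [b3@7:R b1@8:L b2@9:R b4@11:R b5@12:L]
Beat 7 (R): throw ball3 h=3 -> lands@10:L; in-air after throw: [b1@8:L b2@9:R b3@10:L b4@11:R b5@12:L]
Beat 8 (L): throw ball1 h=8 -> lands@16:L; in-air after throw: [b2@9:R b3@10:L b4@11:R b5@12:L b1@16:L]
Beat 9 (R): throw ball2 h=4 -> lands@13:R; in-air after throw: [b3@10:L b4@11:R b5@12:L b2@13:R b1@16:L]
Ball 2: thrown@1 h=4 -> first land @5; rethrown@5 h=4 -> second land @9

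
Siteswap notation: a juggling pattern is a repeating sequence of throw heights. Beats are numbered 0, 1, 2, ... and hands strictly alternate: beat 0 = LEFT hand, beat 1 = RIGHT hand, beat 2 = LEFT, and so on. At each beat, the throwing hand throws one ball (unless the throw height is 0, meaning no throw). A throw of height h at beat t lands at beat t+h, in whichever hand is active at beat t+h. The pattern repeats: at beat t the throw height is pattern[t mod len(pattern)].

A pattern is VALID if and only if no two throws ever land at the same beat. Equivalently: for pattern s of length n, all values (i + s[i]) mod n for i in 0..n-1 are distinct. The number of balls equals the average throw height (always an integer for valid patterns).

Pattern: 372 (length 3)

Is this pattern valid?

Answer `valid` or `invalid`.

Answer: valid

Derivation:
i=0: (i + s[i]) mod n = (0 + 3) mod 3 = 0
i=1: (i + s[i]) mod n = (1 + 7) mod 3 = 2
i=2: (i + s[i]) mod n = (2 + 2) mod 3 = 1
Residues: [0, 2, 1], distinct: True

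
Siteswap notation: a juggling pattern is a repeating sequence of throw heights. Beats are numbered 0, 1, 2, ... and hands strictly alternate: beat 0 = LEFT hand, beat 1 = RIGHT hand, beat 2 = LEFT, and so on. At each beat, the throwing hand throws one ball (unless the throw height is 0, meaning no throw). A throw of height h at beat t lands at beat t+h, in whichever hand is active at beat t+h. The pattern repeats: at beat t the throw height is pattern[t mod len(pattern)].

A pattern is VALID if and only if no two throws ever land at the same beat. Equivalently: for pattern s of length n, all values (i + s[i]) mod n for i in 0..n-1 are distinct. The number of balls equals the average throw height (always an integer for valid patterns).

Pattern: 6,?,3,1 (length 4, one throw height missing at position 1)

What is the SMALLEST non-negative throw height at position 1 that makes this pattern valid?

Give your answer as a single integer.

Answer: 2

Derivation:
i=0: (0 + 6) mod 4 = 2
i=1: s[i]=? (unknown)
i=2: (2 + 3) mod 4 = 1
i=3: (3 + 1) mod 4 = 0
Known residues: [0, 1, 2]; need a permutation of 0..3, so missing residue r = 3
Need (1 + s) mod 4 = 3; smallest s = (3 - 1) mod 4 = 2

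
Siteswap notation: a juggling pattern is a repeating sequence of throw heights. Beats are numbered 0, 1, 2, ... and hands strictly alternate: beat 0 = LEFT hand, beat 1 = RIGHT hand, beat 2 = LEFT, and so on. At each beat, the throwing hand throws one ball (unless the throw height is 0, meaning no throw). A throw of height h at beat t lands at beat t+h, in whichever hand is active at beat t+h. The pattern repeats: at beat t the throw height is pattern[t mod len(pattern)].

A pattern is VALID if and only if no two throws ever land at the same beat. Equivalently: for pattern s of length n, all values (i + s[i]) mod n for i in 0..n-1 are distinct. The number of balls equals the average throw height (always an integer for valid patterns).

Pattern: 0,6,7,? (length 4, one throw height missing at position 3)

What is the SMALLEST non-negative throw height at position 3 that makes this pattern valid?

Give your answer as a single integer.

Answer: 3

Derivation:
i=0: (0 + 0) mod 4 = 0
i=1: (1 + 6) mod 4 = 3
i=2: (2 + 7) mod 4 = 1
i=3: s[i]=? (unknown)
Known residues: [0, 1, 3]; need a permutation of 0..3, so missing residue r = 2
Need (3 + s) mod 4 = 2; smallest s = (2 - 3) mod 4 = 3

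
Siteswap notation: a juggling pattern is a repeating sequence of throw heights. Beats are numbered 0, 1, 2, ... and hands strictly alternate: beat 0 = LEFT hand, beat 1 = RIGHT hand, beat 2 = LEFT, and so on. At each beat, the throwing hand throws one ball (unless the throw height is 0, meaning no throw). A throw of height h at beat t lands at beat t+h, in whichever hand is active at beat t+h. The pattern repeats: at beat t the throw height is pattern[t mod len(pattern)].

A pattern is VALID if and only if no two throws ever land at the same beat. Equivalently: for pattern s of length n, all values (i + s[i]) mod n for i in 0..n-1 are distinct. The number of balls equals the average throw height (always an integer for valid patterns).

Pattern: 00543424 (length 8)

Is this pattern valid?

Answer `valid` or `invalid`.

i=0: (i + s[i]) mod n = (0 + 0) mod 8 = 0
i=1: (i + s[i]) mod n = (1 + 0) mod 8 = 1
i=2: (i + s[i]) mod n = (2 + 5) mod 8 = 7
i=3: (i + s[i]) mod n = (3 + 4) mod 8 = 7
i=4: (i + s[i]) mod n = (4 + 3) mod 8 = 7
i=5: (i + s[i]) mod n = (5 + 4) mod 8 = 1
i=6: (i + s[i]) mod n = (6 + 2) mod 8 = 0
i=7: (i + s[i]) mod n = (7 + 4) mod 8 = 3
Residues: [0, 1, 7, 7, 7, 1, 0, 3], distinct: False

Answer: invalid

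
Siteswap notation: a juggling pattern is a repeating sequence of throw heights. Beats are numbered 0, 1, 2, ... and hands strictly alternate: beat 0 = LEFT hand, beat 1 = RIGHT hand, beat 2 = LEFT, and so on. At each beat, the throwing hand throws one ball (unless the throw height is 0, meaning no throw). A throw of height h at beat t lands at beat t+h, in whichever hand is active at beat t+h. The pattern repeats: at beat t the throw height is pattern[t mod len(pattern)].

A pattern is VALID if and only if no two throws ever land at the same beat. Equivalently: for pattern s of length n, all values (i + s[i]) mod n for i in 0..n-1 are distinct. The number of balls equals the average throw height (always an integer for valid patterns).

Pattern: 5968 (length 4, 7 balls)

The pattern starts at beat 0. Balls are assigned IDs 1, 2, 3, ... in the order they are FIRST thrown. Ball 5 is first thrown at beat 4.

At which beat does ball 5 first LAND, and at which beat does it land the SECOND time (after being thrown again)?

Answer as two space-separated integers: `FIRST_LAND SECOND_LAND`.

Answer: 9 18

Derivation:
Beat 0 (L): throw ball1 h=5 -> lands@5:R; in-air after throw: [b1@5:R]
Beat 1 (R): throw ball2 h=9 -> lands@10:L; in-air after throw: [b1@5:R b2@10:L]
Beat 2 (L): throw ball3 h=6 -> lands@8:L; in-air after throw: [b1@5:R b3@8:L b2@10:L]
Beat 3 (R): throw ball4 h=8 -> lands@11:R; in-air after throw: [b1@5:R b3@8:L b2@10:L b4@11:R]
Beat 4 (L): throw ball5 h=5 -> lands@9:R; in-air after throw: [b1@5:R b3@8:L b5@9:R b2@10:L b4@11:R]
Beat 5 (R): throw ball1 h=9 -> lands@14:L; in-air after throw: [b3@8:L b5@9:R b2@10:L b4@11:R b1@14:L]
Beat 6 (L): throw ball6 h=6 -> lands@12:L; in-air after throw: [b3@8:L b5@9:R b2@10:L b4@11:R b6@12:L b1@14:L]
Beat 7 (R): throw ball7 h=8 -> lands@15:R; in-air after throw: [b3@8:L b5@9:R b2@10:L b4@11:R b6@12:L b1@14:L b7@15:R]
Beat 8 (L): throw ball3 h=5 -> lands@13:R; in-air after throw: [b5@9:R b2@10:L b4@11:R b6@12:L b3@13:R b1@14:L b7@15:R]
Beat 9 (R): throw ball5 h=9 -> lands@18:L; in-air after throw: [b2@10:L b4@11:R b6@12:L b3@13:R b1@14:L b7@15:R b5@18:L]
Beat 10 (L): throw ball2 h=6 -> lands@16:L; in-air after throw: [b4@11:R b6@12:L b3@13:R b1@14:L b7@15:R b2@16:L b5@18:L]
Beat 11 (R): throw ball4 h=8 -> lands@19:R; in-air after throw: [b6@12:L b3@13:R b1@14:L b7@15:R b2@16:L b5@18:L b4@19:R]
Beat 12 (L): throw ball6 h=5 -> lands@17:R; in-air after throw: [b3@13:R b1@14:L b7@15:R b2@16:L b6@17:R b5@18:L b4@19:R]
Beat 13 (R): throw ball3 h=9 -> lands@22:L; in-air after throw: [b1@14:L b7@15:R b2@16:L b6@17:R b5@18:L b4@19:R b3@22:L]
Beat 14 (L): throw ball1 h=6 -> lands@20:L; in-air after throw: [b7@15:R b2@16:L b6@17:R b5@18:L b4@19:R b1@20:L b3@22:L]
Beat 15 (R): throw ball7 h=8 -> lands@23:R; in-air after throw: [b2@16:L b6@17:R b5@18:L b4@19:R b1@20:L b3@22:L b7@23:R]
Beat 16 (L): throw ball2 h=5 -> lands@21:R; in-air after throw: [b6@17:R b5@18:L b4@19:R b1@20:L b2@21:R b3@22:L b7@23:R]
Beat 17 (R): throw ball6 h=9 -> lands@26:L; in-air after throw: [b5@18:L b4@19:R b1@20:L b2@21:R b3@22:L b7@23:R b6@26:L]
Beat 18 (L): throw ball5 h=6 -> lands@24:L; in-air after throw: [b4@19:R b1@20:L b2@21:R b3@22:L b7@23:R b5@24:L b6@26:L]
Ball 5: thrown@4 h=5 -> first land @9; rethrown@9 h=9 -> second land @18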